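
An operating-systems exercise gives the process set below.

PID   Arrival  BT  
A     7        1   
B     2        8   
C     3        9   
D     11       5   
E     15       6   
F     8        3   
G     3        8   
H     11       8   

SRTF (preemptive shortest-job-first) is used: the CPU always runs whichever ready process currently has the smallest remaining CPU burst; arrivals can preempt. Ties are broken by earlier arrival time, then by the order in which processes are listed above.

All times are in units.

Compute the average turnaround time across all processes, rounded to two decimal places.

17.63

Schedule: | idle 0-2 | B 2-7 | A 7-8 | B 8-11 | F 11-14 | D 14-19 | E 19-25 | G 25-33 | H 33-41 | C 41-50 |
Completion: A=8  B=11  C=50  D=19  E=25  F=14  G=33  H=41
Turnaround (C−A): A=1  B=9  C=47  D=8  E=10  F=6  G=30  H=30
Turnaround times: A=1, B=9, C=47, D=8, E=10, F=6, G=30, H=30
Average turnaround = (1+9+47+8+10+6+30+30) / 8 = 141/8 = 17.63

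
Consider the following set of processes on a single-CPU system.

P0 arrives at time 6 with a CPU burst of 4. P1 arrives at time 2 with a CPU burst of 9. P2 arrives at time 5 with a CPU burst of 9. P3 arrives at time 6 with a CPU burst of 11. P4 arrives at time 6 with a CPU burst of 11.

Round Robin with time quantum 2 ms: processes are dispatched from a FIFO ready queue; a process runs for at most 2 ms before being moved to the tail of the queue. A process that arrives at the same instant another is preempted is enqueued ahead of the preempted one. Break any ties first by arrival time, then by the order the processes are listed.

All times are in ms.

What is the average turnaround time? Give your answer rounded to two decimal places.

Timeline: | idle 0-2 | P1 2-6 | P2 6-8 | P0 8-10 | P3 10-12 | P4 12-14 | P1 14-16 | P2 16-18 | P0 18-20 | P3 20-22 | P4 22-24 | P1 24-26 | P2 26-28 | P3 28-30 | P4 30-32 | P1 32-33 | P2 33-35 | P3 35-37 | P4 37-39 | P2 39-40 | P3 40-42 | P4 42-44 | P3 44-45 | P4 45-46 |
Completion: P0=20  P1=33  P2=40  P3=45  P4=46
Turnaround (C−A): P0=14  P1=31  P2=35  P3=39  P4=40
Turnaround times: P0=14, P1=31, P2=35, P3=39, P4=40
Average turnaround = (14+31+35+39+40) / 5 = 159/5 = 31.80

31.80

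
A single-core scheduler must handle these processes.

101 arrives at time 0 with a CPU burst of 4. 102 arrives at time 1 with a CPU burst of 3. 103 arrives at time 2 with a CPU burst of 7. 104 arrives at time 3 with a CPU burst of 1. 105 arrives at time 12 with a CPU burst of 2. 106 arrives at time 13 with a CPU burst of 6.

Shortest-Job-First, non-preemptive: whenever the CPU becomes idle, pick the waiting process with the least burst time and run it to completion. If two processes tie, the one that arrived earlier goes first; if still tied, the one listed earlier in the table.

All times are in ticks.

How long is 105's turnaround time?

5

Timeline: | 101 0-4 | 104 4-5 | 102 5-8 | 103 8-15 | 105 15-17 | 106 17-23 |
Completion: 101=4  102=8  103=15  104=5  105=17  106=23
Turnaround(105) = completion − arrival = 17 − 12 = 5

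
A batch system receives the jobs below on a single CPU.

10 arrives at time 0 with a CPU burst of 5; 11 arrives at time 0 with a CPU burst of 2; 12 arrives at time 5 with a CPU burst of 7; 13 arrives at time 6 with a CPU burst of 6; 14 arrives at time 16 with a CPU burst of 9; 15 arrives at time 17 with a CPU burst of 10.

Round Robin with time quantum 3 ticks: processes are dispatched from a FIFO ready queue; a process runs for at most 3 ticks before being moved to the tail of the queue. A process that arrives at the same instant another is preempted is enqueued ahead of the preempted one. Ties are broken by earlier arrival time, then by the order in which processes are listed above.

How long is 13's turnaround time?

Timeline: | 10 0-3 | 11 3-5 | 10 5-7 | 12 7-10 | 13 10-13 | 12 13-16 | 13 16-19 | 14 19-22 | 12 22-23 | 15 23-26 | 14 26-29 | 15 29-32 | 14 32-35 | 15 35-39 |
Completion: 10=7  11=5  12=23  13=19  14=35  15=39
Turnaround (C−A): 10=7  11=5  12=18  13=13  14=19  15=22
Turnaround(13) = completion − arrival = 19 − 6 = 13

13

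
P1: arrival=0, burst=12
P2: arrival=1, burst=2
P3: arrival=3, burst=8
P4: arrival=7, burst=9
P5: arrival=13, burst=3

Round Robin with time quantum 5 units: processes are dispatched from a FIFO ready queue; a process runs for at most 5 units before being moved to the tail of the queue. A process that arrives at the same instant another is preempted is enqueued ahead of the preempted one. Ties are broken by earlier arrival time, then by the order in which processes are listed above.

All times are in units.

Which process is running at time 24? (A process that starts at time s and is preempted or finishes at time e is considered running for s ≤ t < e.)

P3

Timeline: | P1 0-5 | P2 5-7 | P3 7-12 | P1 12-17 | P4 17-22 | P3 22-25 | P5 25-28 | P1 28-30 | P4 30-34 |
Completion: P1=30  P2=7  P3=25  P4=34  P5=28
Turnaround (C−A): P1=30  P2=6  P3=22  P4=27  P5=15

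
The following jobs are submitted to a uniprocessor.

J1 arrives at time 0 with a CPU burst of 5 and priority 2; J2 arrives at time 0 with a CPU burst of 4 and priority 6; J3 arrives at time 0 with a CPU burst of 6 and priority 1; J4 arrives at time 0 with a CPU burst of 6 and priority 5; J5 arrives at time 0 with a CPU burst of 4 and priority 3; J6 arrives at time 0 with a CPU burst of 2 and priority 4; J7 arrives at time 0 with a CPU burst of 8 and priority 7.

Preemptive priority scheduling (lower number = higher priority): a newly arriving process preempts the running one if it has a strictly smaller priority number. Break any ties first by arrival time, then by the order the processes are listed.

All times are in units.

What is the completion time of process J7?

Gantt: | J3 0-6 | J1 6-11 | J5 11-15 | J6 15-17 | J4 17-23 | J2 23-27 | J7 27-35 |
Completion: J1=11  J2=27  J3=6  J4=23  J5=15  J6=17  J7=35

35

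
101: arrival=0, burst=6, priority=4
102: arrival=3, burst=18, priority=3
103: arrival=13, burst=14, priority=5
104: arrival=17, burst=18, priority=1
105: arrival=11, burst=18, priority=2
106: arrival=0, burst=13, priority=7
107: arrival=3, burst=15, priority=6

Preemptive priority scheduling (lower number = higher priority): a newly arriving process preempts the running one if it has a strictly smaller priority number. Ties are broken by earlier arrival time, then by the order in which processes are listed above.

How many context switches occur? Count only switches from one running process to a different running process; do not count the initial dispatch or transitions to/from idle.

9

Timeline: | 101 0-3 | 102 3-11 | 105 11-17 | 104 17-35 | 105 35-47 | 102 47-57 | 101 57-60 | 103 60-74 | 107 74-89 | 106 89-102 |
Completion: 101=60  102=57  103=74  104=35  105=47  106=102  107=89
Turnaround (C−A): 101=60  102=54  103=61  104=18  105=36  106=102  107=86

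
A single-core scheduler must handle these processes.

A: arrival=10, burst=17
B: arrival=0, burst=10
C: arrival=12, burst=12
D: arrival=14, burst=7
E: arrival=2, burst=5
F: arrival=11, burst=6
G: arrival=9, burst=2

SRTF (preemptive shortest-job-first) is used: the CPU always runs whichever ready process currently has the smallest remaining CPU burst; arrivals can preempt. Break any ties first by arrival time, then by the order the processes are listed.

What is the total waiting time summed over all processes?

Gantt: | B 0-2 | E 2-7 | B 7-9 | G 9-11 | B 11-17 | F 17-23 | D 23-30 | C 30-42 | A 42-59 |
Completion: A=59  B=17  C=42  D=30  E=7  F=23  G=11
Waiting = turnaround − burst: A=32, B=7, C=18, D=9, E=0, F=6, G=0
Total waiting = 32 + 7 + 18 + 9 + 0 + 6 + 0 = 72

72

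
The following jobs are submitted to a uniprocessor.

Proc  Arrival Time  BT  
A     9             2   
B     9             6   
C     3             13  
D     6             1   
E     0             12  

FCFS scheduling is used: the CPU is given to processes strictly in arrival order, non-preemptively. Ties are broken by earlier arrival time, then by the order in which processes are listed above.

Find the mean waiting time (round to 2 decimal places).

Gantt: | E 0-12 | C 12-25 | D 25-26 | A 26-28 | B 28-34 |
Completion: A=28  B=34  C=25  D=26  E=12
Turnaround (C−A): A=19  B=25  C=22  D=20  E=12
Waiting times: A=17, B=19, C=9, D=19, E=0
Average waiting = (17+19+9+19+0) / 5 = 64/5 = 12.80

12.80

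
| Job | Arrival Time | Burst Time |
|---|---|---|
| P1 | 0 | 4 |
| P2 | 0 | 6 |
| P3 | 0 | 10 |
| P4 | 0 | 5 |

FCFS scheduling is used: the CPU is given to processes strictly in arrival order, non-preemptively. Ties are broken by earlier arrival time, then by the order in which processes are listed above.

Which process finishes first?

Gantt: | P1 0-4 | P2 4-10 | P3 10-20 | P4 20-25 |
Completion: P1=4  P2=10  P3=20  P4=25
Turnaround (C−A): P1=4  P2=10  P3=20  P4=25
Finish order: P1 → P2 → P3 → P4

P1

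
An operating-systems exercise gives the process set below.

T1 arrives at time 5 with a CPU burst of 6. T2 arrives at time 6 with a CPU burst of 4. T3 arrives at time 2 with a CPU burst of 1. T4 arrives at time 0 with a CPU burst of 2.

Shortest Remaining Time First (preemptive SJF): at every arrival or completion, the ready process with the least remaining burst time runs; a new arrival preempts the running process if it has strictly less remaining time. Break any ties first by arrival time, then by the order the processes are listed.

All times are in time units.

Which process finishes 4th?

T1

Gantt: | T4 0-2 | T3 2-3 | idle 3-5 | T1 5-6 | T2 6-10 | T1 10-15 |
Completion: T1=15  T2=10  T3=3  T4=2
Finish order: T4 → T3 → T2 → T1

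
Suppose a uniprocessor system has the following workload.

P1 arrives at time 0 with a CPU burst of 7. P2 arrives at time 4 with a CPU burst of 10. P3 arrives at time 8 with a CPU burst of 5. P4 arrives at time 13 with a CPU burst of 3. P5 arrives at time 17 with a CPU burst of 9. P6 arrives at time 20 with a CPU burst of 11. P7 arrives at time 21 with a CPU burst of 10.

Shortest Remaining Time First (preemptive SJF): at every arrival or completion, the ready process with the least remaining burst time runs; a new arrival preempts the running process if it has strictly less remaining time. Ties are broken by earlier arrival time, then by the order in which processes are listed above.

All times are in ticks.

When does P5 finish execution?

Timeline: | P1 0-7 | P2 7-8 | P3 8-13 | P4 13-16 | P2 16-25 | P5 25-34 | P7 34-44 | P6 44-55 |
Completion: P1=7  P2=25  P3=13  P4=16  P5=34  P6=55  P7=44

34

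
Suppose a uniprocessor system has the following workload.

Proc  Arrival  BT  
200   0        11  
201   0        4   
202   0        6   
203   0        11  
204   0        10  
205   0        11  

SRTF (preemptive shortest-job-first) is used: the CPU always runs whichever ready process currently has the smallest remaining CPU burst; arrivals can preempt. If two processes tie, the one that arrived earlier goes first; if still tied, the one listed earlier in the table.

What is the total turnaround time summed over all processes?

160

Schedule: | 201 0-4 | 202 4-10 | 204 10-20 | 200 20-31 | 203 31-42 | 205 42-53 |
Completion: 200=31  201=4  202=10  203=42  204=20  205=53
Turnaround (C−A): 200=31  201=4  202=10  203=42  204=20  205=53
Turnaround = completion − arrival: 200=31, 201=4, 202=10, 203=42, 204=20, 205=53
Total turnaround = 31 + 4 + 10 + 42 + 20 + 53 = 160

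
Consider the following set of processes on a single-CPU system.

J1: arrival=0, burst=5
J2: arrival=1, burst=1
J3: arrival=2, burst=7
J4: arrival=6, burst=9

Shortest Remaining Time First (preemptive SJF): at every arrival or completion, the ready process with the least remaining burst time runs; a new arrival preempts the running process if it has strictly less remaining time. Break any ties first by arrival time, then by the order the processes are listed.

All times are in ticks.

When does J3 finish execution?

Schedule: | J1 0-1 | J2 1-2 | J1 2-6 | J3 6-13 | J4 13-22 |
Completion: J1=6  J2=2  J3=13  J4=22
Turnaround (C−A): J1=6  J2=1  J3=11  J4=16

13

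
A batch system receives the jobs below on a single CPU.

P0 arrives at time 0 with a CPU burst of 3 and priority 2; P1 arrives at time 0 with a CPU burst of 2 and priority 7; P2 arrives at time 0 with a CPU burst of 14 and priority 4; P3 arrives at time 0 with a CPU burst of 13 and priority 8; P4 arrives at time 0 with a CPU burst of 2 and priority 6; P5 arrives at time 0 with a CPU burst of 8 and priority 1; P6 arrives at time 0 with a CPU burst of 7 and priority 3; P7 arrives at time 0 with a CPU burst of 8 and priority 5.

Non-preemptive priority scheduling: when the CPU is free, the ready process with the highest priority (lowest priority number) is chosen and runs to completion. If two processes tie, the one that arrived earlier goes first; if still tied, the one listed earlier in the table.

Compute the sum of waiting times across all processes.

195

Schedule: | P5 0-8 | P0 8-11 | P6 11-18 | P2 18-32 | P7 32-40 | P4 40-42 | P1 42-44 | P3 44-57 |
Completion: P0=11  P1=44  P2=32  P3=57  P4=42  P5=8  P6=18  P7=40
Waiting = turnaround − burst: P0=8, P1=42, P2=18, P3=44, P4=40, P5=0, P6=11, P7=32
Total waiting = 8 + 42 + 18 + 44 + 40 + 0 + 11 + 32 = 195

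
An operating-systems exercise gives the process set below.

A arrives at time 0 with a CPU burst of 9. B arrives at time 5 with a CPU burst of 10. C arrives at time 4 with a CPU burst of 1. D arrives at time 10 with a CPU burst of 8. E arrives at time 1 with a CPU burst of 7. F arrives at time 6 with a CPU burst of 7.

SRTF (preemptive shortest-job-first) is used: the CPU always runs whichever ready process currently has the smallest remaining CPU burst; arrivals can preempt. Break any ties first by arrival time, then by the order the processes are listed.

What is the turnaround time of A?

24

Schedule: | A 0-1 | E 1-4 | C 4-5 | E 5-9 | F 9-16 | A 16-24 | D 24-32 | B 32-42 |
Completion: A=24  B=42  C=5  D=32  E=9  F=16
Turnaround (C−A): A=24  B=37  C=1  D=22  E=8  F=10
Turnaround(A) = completion − arrival = 24 − 0 = 24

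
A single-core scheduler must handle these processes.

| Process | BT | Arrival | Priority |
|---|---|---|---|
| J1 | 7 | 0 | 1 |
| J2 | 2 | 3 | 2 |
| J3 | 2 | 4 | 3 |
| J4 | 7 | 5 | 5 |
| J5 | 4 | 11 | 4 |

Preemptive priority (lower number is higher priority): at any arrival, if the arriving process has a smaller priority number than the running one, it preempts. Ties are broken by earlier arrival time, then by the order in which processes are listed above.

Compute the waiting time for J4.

Timeline: | J1 0-7 | J2 7-9 | J3 9-11 | J5 11-15 | J4 15-22 |
Completion: J1=7  J2=9  J3=11  J4=22  J5=15
Waiting(J4) = turnaround − burst = 17 − 7 = 10

10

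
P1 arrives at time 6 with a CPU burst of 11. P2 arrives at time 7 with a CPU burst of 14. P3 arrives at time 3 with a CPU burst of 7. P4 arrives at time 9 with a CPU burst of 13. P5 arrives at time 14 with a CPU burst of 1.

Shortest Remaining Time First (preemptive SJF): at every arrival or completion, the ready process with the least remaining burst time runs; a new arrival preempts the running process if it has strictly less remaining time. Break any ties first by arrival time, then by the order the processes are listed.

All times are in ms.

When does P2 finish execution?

49

Schedule: | idle 0-3 | P3 3-10 | P1 10-14 | P5 14-15 | P1 15-22 | P4 22-35 | P2 35-49 |
Completion: P1=22  P2=49  P3=10  P4=35  P5=15
Turnaround (C−A): P1=16  P2=42  P3=7  P4=26  P5=1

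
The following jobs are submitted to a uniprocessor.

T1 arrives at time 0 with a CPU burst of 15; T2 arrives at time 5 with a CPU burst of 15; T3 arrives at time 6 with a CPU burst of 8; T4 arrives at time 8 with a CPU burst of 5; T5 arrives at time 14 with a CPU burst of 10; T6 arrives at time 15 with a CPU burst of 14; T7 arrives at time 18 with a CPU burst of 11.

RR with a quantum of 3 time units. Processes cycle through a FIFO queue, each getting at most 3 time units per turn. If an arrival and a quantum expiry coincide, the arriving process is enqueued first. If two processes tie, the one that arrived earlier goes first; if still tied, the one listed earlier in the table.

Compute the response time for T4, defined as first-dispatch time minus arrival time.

7

Schedule: | T1 0-6 | T2 6-9 | T3 9-12 | T1 12-15 | T4 15-18 | T2 18-21 | T3 21-24 | T5 24-27 | T6 27-30 | T1 30-33 | T7 33-36 | T4 36-38 | T2 38-41 | T3 41-43 | T5 43-46 | T6 46-49 | T1 49-52 | T7 52-55 | T2 55-58 | T5 58-61 | T6 61-64 | T7 64-67 | T2 67-70 | T5 70-71 | T6 71-74 | T7 74-76 | T6 76-78 |
Completion: T1=52  T2=70  T3=43  T4=38  T5=71  T6=78  T7=76
Turnaround (C−A): T1=52  T2=65  T3=37  T4=30  T5=57  T6=63  T7=58
Response(T4) = first start − arrival = 15 − 8 = 7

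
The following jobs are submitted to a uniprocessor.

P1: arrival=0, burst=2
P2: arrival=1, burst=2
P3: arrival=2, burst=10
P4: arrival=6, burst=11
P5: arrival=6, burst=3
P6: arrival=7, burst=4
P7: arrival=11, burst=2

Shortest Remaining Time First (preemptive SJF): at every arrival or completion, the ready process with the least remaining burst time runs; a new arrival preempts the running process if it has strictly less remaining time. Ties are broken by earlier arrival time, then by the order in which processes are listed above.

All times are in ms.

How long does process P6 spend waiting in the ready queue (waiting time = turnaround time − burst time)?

Gantt: | P1 0-2 | P2 2-4 | P3 4-6 | P5 6-9 | P6 9-13 | P7 13-15 | P3 15-23 | P4 23-34 |
Completion: P1=2  P2=4  P3=23  P4=34  P5=9  P6=13  P7=15
Turnaround (C−A): P1=2  P2=3  P3=21  P4=28  P5=3  P6=6  P7=4
Waiting(P6) = turnaround − burst = 6 − 4 = 2

2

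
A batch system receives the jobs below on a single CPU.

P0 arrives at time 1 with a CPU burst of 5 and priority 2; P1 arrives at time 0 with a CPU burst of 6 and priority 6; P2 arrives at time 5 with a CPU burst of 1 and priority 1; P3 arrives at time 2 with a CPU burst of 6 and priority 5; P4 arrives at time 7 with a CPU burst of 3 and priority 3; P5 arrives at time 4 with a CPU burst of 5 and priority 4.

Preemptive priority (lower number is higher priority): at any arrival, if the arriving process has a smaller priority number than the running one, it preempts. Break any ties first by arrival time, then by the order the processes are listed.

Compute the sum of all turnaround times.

66

Timeline: | P1 0-1 | P0 1-5 | P2 5-6 | P0 6-7 | P4 7-10 | P5 10-15 | P3 15-21 | P1 21-26 |
Completion: P0=7  P1=26  P2=6  P3=21  P4=10  P5=15
Turnaround (C−A): P0=6  P1=26  P2=1  P3=19  P4=3  P5=11
Turnaround = completion − arrival: P0=6, P1=26, P2=1, P3=19, P4=3, P5=11
Total turnaround = 6 + 26 + 1 + 19 + 3 + 11 = 66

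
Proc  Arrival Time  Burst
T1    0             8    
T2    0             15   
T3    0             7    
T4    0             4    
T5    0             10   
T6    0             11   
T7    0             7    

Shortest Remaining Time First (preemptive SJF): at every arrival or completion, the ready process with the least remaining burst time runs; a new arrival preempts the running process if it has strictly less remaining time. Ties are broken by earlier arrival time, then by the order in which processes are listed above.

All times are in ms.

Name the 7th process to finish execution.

Schedule: | T4 0-4 | T3 4-11 | T7 11-18 | T1 18-26 | T5 26-36 | T6 36-47 | T2 47-62 |
Completion: T1=26  T2=62  T3=11  T4=4  T5=36  T6=47  T7=18
Turnaround (C−A): T1=26  T2=62  T3=11  T4=4  T5=36  T6=47  T7=18
Finish order: T4 → T3 → T7 → T1 → T5 → T6 → T2

T2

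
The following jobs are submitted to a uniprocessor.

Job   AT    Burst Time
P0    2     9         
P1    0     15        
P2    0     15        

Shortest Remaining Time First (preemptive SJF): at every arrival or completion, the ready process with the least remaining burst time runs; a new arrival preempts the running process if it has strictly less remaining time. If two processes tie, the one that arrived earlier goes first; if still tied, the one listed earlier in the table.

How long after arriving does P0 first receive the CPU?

Timeline: | P1 0-2 | P0 2-11 | P1 11-24 | P2 24-39 |
Completion: P0=11  P1=24  P2=39
Turnaround (C−A): P0=9  P1=24  P2=39
Response(P0) = first start − arrival = 2 − 2 = 0

0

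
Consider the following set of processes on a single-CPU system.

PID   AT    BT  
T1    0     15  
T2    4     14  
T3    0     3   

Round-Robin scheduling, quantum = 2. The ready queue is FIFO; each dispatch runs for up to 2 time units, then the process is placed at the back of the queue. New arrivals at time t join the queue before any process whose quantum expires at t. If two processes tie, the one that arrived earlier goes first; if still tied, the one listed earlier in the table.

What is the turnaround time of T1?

30

Timeline: | T1 0-2 | T3 2-4 | T1 4-6 | T2 6-8 | T3 8-9 | T1 9-11 | T2 11-13 | T1 13-15 | T2 15-17 | T1 17-19 | T2 19-21 | T1 21-23 | T2 23-25 | T1 25-27 | T2 27-29 | T1 29-30 | T2 30-32 |
Completion: T1=30  T2=32  T3=9
Turnaround (C−A): T1=30  T2=28  T3=9
Turnaround(T1) = completion − arrival = 30 − 0 = 30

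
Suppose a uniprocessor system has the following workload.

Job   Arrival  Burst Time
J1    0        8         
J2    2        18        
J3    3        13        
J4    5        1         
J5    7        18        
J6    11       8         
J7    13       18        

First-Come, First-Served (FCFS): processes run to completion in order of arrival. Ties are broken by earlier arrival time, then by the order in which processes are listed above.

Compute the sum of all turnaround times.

Timeline: | J1 0-8 | J2 8-26 | J3 26-39 | J4 39-40 | J5 40-58 | J6 58-66 | J7 66-84 |
Completion: J1=8  J2=26  J3=39  J4=40  J5=58  J6=66  J7=84
Turnaround (C−A): J1=8  J2=24  J3=36  J4=35  J5=51  J6=55  J7=71
Turnaround = completion − arrival: J1=8, J2=24, J3=36, J4=35, J5=51, J6=55, J7=71
Total turnaround = 8 + 24 + 36 + 35 + 51 + 55 + 71 = 280

280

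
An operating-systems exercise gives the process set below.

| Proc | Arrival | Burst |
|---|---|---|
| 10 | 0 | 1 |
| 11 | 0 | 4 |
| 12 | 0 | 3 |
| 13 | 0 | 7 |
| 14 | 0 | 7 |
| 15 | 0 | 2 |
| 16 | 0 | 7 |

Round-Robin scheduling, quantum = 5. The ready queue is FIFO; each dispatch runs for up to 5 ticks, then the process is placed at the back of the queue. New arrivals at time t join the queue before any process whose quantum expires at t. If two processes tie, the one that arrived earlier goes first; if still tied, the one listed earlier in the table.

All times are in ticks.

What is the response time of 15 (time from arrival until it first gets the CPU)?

18

Gantt: | 10 0-1 | 11 1-5 | 12 5-8 | 13 8-13 | 14 13-18 | 15 18-20 | 16 20-25 | 13 25-27 | 14 27-29 | 16 29-31 |
Completion: 10=1  11=5  12=8  13=27  14=29  15=20  16=31
Turnaround (C−A): 10=1  11=5  12=8  13=27  14=29  15=20  16=31
Response(15) = first start − arrival = 18 − 0 = 18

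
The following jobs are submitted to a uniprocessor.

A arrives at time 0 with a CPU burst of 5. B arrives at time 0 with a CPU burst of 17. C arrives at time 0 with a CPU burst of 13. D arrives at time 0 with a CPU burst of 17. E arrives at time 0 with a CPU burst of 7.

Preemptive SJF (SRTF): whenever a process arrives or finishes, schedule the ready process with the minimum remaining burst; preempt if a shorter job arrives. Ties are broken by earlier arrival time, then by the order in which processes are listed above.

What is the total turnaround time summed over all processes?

143

Schedule: | A 0-5 | E 5-12 | C 12-25 | B 25-42 | D 42-59 |
Completion: A=5  B=42  C=25  D=59  E=12
Turnaround = completion − arrival: A=5, B=42, C=25, D=59, E=12
Total turnaround = 5 + 42 + 25 + 59 + 12 = 143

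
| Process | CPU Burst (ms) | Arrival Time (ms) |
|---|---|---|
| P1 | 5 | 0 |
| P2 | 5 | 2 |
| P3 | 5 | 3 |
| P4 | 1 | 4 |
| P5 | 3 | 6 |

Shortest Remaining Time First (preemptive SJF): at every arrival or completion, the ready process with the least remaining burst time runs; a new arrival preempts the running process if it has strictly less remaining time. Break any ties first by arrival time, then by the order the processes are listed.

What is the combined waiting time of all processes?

19

Gantt: | P1 0-5 | P4 5-6 | P5 6-9 | P2 9-14 | P3 14-19 |
Completion: P1=5  P2=14  P3=19  P4=6  P5=9
Turnaround (C−A): P1=5  P2=12  P3=16  P4=2  P5=3
Waiting = turnaround − burst: P1=0, P2=7, P3=11, P4=1, P5=0
Total waiting = 0 + 7 + 11 + 1 + 0 = 19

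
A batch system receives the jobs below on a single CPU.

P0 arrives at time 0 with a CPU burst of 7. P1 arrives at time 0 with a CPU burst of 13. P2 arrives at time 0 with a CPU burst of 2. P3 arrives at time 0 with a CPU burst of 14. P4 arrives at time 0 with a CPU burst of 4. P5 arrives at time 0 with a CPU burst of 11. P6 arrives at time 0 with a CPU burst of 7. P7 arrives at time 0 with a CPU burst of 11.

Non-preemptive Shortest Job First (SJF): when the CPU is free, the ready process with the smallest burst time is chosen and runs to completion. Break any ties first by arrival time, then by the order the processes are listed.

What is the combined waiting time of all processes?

169

Schedule: | P2 0-2 | P4 2-6 | P0 6-13 | P6 13-20 | P5 20-31 | P7 31-42 | P1 42-55 | P3 55-69 |
Completion: P0=13  P1=55  P2=2  P3=69  P4=6  P5=31  P6=20  P7=42
Waiting = turnaround − burst: P0=6, P1=42, P2=0, P3=55, P4=2, P5=20, P6=13, P7=31
Total waiting = 6 + 42 + 0 + 55 + 2 + 20 + 13 + 31 = 169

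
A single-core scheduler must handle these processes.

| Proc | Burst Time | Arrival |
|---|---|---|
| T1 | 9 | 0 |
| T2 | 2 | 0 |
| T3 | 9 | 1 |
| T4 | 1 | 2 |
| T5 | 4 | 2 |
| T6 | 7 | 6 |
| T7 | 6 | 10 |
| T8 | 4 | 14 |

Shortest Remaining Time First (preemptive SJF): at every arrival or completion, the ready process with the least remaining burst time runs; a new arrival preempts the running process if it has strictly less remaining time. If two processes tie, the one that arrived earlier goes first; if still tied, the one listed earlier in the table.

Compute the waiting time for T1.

24

Schedule: | T2 0-2 | T4 2-3 | T5 3-7 | T6 7-14 | T8 14-18 | T7 18-24 | T1 24-33 | T3 33-42 |
Completion: T1=33  T2=2  T3=42  T4=3  T5=7  T6=14  T7=24  T8=18
Turnaround (C−A): T1=33  T2=2  T3=41  T4=1  T5=5  T6=8  T7=14  T8=4
Waiting(T1) = turnaround − burst = 33 − 9 = 24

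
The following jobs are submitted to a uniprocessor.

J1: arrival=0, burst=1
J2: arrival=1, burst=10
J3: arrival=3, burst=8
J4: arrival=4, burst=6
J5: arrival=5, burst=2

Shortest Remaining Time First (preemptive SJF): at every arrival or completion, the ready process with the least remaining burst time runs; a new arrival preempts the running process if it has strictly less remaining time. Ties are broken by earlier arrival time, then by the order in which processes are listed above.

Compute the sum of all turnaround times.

Gantt: | J1 0-1 | J2 1-4 | J4 4-5 | J5 5-7 | J4 7-12 | J2 12-19 | J3 19-27 |
Completion: J1=1  J2=19  J3=27  J4=12  J5=7
Turnaround (C−A): J1=1  J2=18  J3=24  J4=8  J5=2
Turnaround = completion − arrival: J1=1, J2=18, J3=24, J4=8, J5=2
Total turnaround = 1 + 18 + 24 + 8 + 2 = 53

53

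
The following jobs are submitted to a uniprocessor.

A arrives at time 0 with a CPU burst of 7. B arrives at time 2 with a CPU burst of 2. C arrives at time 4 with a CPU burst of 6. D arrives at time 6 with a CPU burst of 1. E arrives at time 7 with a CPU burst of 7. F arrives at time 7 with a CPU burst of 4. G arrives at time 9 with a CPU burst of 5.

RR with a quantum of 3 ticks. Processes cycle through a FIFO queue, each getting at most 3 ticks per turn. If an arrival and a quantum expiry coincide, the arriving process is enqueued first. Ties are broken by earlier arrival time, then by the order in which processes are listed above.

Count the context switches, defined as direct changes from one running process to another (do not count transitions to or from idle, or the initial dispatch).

13

Timeline: | A 0-3 | B 3-5 | A 5-8 | C 8-11 | D 11-12 | E 12-15 | F 15-18 | A 18-19 | G 19-22 | C 22-25 | E 25-28 | F 28-29 | G 29-31 | E 31-32 |
Completion: A=19  B=5  C=25  D=12  E=32  F=29  G=31
Turnaround (C−A): A=19  B=3  C=21  D=6  E=25  F=22  G=22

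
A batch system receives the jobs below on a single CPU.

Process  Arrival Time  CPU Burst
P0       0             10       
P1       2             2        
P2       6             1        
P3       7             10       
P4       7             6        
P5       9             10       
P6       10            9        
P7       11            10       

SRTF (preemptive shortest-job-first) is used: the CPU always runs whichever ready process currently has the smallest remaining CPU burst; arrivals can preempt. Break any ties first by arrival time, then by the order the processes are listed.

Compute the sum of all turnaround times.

Gantt: | P0 0-2 | P1 2-4 | P0 4-6 | P2 6-7 | P0 7-13 | P4 13-19 | P6 19-28 | P3 28-38 | P5 38-48 | P7 48-58 |
Completion: P0=13  P1=4  P2=7  P3=38  P4=19  P5=48  P6=28  P7=58
Turnaround (C−A): P0=13  P1=2  P2=1  P3=31  P4=12  P5=39  P6=18  P7=47
Turnaround = completion − arrival: P0=13, P1=2, P2=1, P3=31, P4=12, P5=39, P6=18, P7=47
Total turnaround = 13 + 2 + 1 + 31 + 12 + 39 + 18 + 47 = 163

163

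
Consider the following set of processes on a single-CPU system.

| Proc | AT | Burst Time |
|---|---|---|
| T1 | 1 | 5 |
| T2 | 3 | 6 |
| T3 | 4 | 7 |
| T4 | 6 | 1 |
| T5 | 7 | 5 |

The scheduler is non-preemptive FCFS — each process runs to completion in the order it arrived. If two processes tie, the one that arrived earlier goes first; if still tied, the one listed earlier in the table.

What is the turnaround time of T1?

5

Gantt: | idle 0-1 | T1 1-6 | T2 6-12 | T3 12-19 | T4 19-20 | T5 20-25 |
Completion: T1=6  T2=12  T3=19  T4=20  T5=25
Turnaround (C−A): T1=5  T2=9  T3=15  T4=14  T5=18
Turnaround(T1) = completion − arrival = 6 − 1 = 5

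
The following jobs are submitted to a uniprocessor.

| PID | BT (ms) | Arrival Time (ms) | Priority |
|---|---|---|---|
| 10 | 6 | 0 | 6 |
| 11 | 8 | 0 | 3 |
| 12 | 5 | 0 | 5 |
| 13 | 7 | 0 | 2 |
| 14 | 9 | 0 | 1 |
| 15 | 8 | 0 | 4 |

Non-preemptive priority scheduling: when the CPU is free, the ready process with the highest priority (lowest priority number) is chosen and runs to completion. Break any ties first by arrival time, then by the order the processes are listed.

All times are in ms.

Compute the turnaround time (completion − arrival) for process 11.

24

Timeline: | 14 0-9 | 13 9-16 | 11 16-24 | 15 24-32 | 12 32-37 | 10 37-43 |
Completion: 10=43  11=24  12=37  13=16  14=9  15=32
Turnaround (C−A): 10=43  11=24  12=37  13=16  14=9  15=32
Turnaround(11) = completion − arrival = 24 − 0 = 24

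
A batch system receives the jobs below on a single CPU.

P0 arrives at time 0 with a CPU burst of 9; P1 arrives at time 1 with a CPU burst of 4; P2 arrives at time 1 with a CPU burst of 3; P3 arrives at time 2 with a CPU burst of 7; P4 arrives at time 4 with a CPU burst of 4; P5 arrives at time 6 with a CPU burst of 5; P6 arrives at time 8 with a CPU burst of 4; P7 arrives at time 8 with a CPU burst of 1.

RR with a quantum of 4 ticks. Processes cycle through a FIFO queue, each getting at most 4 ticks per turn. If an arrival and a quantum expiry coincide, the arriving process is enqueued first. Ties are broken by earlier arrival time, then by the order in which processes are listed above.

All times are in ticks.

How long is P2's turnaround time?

10

Schedule: | P0 0-4 | P1 4-8 | P2 8-11 | P3 11-15 | P4 15-19 | P0 19-23 | P5 23-27 | P6 27-31 | P7 31-32 | P3 32-35 | P0 35-36 | P5 36-37 |
Completion: P0=36  P1=8  P2=11  P3=35  P4=19  P5=37  P6=31  P7=32
Turnaround(P2) = completion − arrival = 11 − 1 = 10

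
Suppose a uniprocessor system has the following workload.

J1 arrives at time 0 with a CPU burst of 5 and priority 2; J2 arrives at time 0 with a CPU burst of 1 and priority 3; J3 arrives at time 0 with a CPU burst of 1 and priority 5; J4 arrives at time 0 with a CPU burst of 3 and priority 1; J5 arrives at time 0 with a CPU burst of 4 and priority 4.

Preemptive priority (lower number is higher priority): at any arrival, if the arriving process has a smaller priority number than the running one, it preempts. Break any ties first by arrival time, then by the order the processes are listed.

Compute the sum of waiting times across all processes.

Timeline: | J4 0-3 | J1 3-8 | J2 8-9 | J5 9-13 | J3 13-14 |
Completion: J1=8  J2=9  J3=14  J4=3  J5=13
Turnaround (C−A): J1=8  J2=9  J3=14  J4=3  J5=13
Waiting = turnaround − burst: J1=3, J2=8, J3=13, J4=0, J5=9
Total waiting = 3 + 8 + 13 + 0 + 9 = 33

33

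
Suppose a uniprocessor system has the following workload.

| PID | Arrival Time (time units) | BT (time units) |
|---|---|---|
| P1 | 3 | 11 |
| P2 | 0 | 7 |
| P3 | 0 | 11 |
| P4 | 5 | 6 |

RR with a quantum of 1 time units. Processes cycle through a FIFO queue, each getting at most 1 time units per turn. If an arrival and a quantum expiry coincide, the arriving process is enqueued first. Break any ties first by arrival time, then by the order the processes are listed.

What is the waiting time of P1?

21

Gantt: | P2 0-1 | P3 1-2 | P2 2-3 | P3 3-4 | P1 4-5 | P2 5-6 | P3 6-7 | P4 7-8 | P1 8-9 | P2 9-10 | P3 10-11 | P4 11-12 | P1 12-13 | P2 13-14 | P3 14-15 | P4 15-16 | P1 16-17 | P2 17-18 | P3 18-19 | P4 19-20 | P1 20-21 | P2 21-22 | P3 22-23 | P4 23-24 | P1 24-25 | P3 25-26 | P4 26-27 | P1 27-28 | P3 28-29 | P1 29-30 | P3 30-31 | P1 31-32 | P3 32-33 | P1 33-35 |
Completion: P1=35  P2=22  P3=33  P4=27
Turnaround (C−A): P1=32  P2=22  P3=33  P4=22
Waiting(P1) = turnaround − burst = 32 − 11 = 21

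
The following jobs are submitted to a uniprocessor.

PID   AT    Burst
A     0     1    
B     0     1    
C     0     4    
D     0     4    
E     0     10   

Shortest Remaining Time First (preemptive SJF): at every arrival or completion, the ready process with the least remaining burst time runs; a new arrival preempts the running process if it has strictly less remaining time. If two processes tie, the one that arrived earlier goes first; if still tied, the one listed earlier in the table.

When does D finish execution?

10

Timeline: | A 0-1 | B 1-2 | C 2-6 | D 6-10 | E 10-20 |
Completion: A=1  B=2  C=6  D=10  E=20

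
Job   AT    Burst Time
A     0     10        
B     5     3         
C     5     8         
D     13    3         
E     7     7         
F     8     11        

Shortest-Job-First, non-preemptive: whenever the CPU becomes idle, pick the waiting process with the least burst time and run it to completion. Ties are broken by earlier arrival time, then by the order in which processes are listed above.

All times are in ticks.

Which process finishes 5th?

C

Gantt: | A 0-10 | B 10-13 | D 13-16 | E 16-23 | C 23-31 | F 31-42 |
Completion: A=10  B=13  C=31  D=16  E=23  F=42
Turnaround (C−A): A=10  B=8  C=26  D=3  E=16  F=34
Finish order: A → B → D → E → C → F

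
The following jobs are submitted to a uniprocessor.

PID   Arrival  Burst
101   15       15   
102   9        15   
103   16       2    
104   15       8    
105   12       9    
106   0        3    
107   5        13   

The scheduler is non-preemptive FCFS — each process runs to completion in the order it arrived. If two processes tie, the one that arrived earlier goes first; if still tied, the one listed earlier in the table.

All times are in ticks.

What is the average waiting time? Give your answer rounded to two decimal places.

21.14

Gantt: | 106 0-3 | idle 3-5 | 107 5-18 | 102 18-33 | 105 33-42 | 101 42-57 | 104 57-65 | 103 65-67 |
Completion: 101=57  102=33  103=67  104=65  105=42  106=3  107=18
Turnaround (C−A): 101=42  102=24  103=51  104=50  105=30  106=3  107=13
Waiting times: 101=27, 102=9, 103=49, 104=42, 105=21, 106=0, 107=0
Average waiting = (27+9+49+42+21+0+0) / 7 = 148/7 = 21.14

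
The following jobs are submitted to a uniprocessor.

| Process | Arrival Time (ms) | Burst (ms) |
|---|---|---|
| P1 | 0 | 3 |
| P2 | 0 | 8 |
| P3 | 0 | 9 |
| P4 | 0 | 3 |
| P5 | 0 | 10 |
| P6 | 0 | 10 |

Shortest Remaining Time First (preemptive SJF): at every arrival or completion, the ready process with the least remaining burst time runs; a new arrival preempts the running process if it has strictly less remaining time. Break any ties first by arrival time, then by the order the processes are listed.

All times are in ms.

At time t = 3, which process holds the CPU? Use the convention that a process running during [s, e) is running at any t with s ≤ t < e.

P4

Schedule: | P1 0-3 | P4 3-6 | P2 6-14 | P3 14-23 | P5 23-33 | P6 33-43 |
Completion: P1=3  P2=14  P3=23  P4=6  P5=33  P6=43
Turnaround (C−A): P1=3  P2=14  P3=23  P4=6  P5=33  P6=43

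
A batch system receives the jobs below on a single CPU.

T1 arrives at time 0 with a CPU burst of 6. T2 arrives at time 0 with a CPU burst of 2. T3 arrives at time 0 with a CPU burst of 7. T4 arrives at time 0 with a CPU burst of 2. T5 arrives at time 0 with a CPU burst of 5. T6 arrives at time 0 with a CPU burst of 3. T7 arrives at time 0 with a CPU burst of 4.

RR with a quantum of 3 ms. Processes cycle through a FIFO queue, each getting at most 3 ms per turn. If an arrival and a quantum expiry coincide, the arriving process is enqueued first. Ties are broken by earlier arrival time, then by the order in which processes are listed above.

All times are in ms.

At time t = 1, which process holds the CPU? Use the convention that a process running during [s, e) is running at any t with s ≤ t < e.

Timeline: | T1 0-3 | T2 3-5 | T3 5-8 | T4 8-10 | T5 10-13 | T6 13-16 | T7 16-19 | T1 19-22 | T3 22-25 | T5 25-27 | T7 27-28 | T3 28-29 |
Completion: T1=22  T2=5  T3=29  T4=10  T5=27  T6=16  T7=28

T1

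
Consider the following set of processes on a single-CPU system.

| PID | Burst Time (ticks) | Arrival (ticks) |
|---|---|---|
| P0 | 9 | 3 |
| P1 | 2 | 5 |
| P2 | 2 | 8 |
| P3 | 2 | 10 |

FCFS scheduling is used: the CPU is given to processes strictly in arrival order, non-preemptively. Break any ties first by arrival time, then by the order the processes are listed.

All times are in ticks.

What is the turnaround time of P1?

Schedule: | idle 0-3 | P0 3-12 | P1 12-14 | P2 14-16 | P3 16-18 |
Completion: P0=12  P1=14  P2=16  P3=18
Turnaround (C−A): P0=9  P1=9  P2=8  P3=8
Turnaround(P1) = completion − arrival = 14 − 5 = 9

9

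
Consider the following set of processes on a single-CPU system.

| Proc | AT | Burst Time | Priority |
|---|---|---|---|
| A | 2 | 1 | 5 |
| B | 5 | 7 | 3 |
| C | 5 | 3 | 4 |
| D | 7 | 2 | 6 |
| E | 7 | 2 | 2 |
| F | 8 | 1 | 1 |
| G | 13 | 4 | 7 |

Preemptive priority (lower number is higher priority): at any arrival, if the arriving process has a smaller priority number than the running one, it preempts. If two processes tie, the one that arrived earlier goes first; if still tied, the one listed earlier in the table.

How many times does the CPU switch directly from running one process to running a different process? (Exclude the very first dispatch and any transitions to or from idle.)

Timeline: | idle 0-2 | A 2-3 | idle 3-5 | B 5-7 | E 7-8 | F 8-9 | E 9-10 | B 10-15 | C 15-18 | D 18-20 | G 20-24 |
Completion: A=3  B=15  C=18  D=20  E=10  F=9  G=24
Turnaround (C−A): A=1  B=10  C=13  D=13  E=3  F=1  G=11

7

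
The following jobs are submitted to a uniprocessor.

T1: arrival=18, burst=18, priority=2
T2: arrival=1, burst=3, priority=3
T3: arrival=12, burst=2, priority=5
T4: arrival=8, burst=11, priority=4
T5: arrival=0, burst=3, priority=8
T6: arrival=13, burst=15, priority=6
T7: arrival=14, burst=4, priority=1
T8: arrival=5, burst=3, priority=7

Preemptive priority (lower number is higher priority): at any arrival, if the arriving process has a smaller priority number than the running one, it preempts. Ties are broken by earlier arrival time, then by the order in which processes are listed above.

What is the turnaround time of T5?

59

Timeline: | T5 0-1 | T2 1-4 | T5 4-5 | T8 5-8 | T4 8-14 | T7 14-18 | T1 18-36 | T4 36-41 | T3 41-43 | T6 43-58 | T5 58-59 |
Completion: T1=36  T2=4  T3=43  T4=41  T5=59  T6=58  T7=18  T8=8
Turnaround (C−A): T1=18  T2=3  T3=31  T4=33  T5=59  T6=45  T7=4  T8=3
Turnaround(T5) = completion − arrival = 59 − 0 = 59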